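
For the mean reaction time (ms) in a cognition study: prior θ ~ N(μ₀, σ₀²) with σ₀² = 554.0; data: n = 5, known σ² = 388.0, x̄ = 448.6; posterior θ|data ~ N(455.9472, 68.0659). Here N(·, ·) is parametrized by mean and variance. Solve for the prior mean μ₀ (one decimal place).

μ₀ = 508.4

The posterior mean is a precision-weighted average: μ_n = (τ₀μ₀ + τ_data·x̄)/(τ₀+τ_data), with τ₀=1/σ₀² and τ_data=n/σ².
Here τ₀ = 1/554.0 = 0.001805 and τ_data = 5/388.0 = 0.012887, so τ_n = 0.014692.
Rearranging for μ₀: μ₀ = (μ_n·τ_n − τ_data·x̄)/τ₀ = (455.9472·0.014692 − 0.012887·448.6) / 0.001805 = 0.917668/0.001805 ≈ 508.4.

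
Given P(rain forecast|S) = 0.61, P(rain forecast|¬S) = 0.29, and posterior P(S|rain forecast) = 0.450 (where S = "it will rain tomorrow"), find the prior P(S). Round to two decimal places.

P(S) = 0.28

Bayes' rule in odds form gives O(S|E) = O(S)·[P(E|S)/P(E|¬S)], hence O(S) = O(S|E)/LR.
Posterior odds = 0.450/(1−0.450) = 0.8182. LR = 0.61/0.29 = 2.1034.
Prior odds = 0.8182/2.1034 = 0.3890, so P(S) = 0.3890/(1+0.3890) ≈ 0.28.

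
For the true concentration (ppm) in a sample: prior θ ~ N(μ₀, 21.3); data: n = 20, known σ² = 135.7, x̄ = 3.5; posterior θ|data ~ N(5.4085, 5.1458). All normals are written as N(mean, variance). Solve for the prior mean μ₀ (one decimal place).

With known observation variance, the Normal–Normal posterior has precision τ_n = τ₀ + n/σ² and mean μ_n = (τ₀μ₀ + (n/σ²)x̄)/τ_n.
Here τ₀ = 1/21.3 = 0.046948 and τ_data = 20/135.7 = 0.147384, so τ_n = 0.194332.
Rearranging for μ₀: μ₀ = (μ_n·τ_n − τ_data·x̄)/τ₀ = (5.4085·0.194332 − 0.147384·3.5) / 0.046948 = 0.535201/0.046948 ≈ 11.4.

μ₀ = 11.4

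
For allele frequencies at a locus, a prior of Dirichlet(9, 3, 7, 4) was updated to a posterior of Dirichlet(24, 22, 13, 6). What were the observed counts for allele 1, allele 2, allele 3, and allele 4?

For a Dirichlet(α) prior with multinomial counts c, the posterior is Dirichlet(α + c) componentwise.
Counts are posterior − prior componentwise: 24−9=15, 22−3=19, 13−7=6, 6−4=2.

counts (15, 19, 6, 2)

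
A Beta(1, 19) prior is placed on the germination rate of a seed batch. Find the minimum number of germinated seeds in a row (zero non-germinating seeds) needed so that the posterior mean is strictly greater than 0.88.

After k germinated seeds and 0 non-germinating seeds the posterior is Beta(1+k, 19), with mean (1+k)/(1+19+k).
Set (1+k)/(20+k) > 0.88 and solve: k > (0.88·20 − 1)/(1 − 0.88) = 138.333.
The smallest integer exceeding 138.333 is 139, and checking k=139: (140)/(159) = 0.8805 > 0.88.

k = 139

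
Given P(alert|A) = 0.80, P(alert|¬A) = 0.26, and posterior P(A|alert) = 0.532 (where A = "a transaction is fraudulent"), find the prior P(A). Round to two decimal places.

In odds form, posterior odds = prior odds × likelihood ratio, so prior odds = posterior odds ÷ LR.
Posterior odds = 0.532/(1−0.532) = 1.1368. LR = 0.80/0.26 = 3.0769.
Prior odds = 1.1368/3.0769 = 0.3695, so P(A) = 0.3695/(1+0.3695) ≈ 0.27.

P(A) = 0.27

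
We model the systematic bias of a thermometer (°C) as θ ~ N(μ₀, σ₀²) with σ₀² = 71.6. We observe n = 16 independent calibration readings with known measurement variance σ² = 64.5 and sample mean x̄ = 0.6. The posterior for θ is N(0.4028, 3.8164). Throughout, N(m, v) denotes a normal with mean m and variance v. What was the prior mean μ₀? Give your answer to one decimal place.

μ₀ = -3.1

The posterior mean is a precision-weighted average: μ_n = (τ₀μ₀ + τ_data·x̄)/(τ₀+τ_data), with τ₀=1/σ₀² and τ_data=n/σ².
Here τ₀ = 1/71.6 = 0.013966 and τ_data = 16/64.5 = 0.248062, so τ_n = 0.262028.
Rearranging for μ₀: μ₀ = (μ_n·τ_n − τ_data·x̄)/τ₀ = (0.4028·0.262028 − 0.248062·0.6) / 0.013966 = -0.043292/0.013966 ≈ -3.1.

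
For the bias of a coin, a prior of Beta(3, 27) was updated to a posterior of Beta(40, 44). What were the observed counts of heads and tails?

A Beta(α, β) prior with s successes and f failures in binomial data gives a Beta(α+s, β+f) posterior.
So s = 40 − 3 = 37 and f = 44 − 27 = 17.

37 heads and 17 tails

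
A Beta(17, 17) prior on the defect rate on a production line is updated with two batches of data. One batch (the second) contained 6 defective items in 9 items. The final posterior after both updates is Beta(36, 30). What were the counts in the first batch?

13 defective items and 10 good items

Sequential conjugate updates are equivalent to a single update on the pooled data, so total successes = posterior α − prior α and total failures = posterior β − prior β.
Total across both batches: 36−17=19 defective items, 30−17=13 good items.
Subtract the second batch: 19−6=13 defective items and 13−3=10 good items.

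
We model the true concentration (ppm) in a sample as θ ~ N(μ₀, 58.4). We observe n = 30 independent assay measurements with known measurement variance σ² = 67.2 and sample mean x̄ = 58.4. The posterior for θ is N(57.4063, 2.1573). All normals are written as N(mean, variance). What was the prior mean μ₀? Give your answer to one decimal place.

The posterior mean is a precision-weighted average: μ_n = (τ₀μ₀ + τ_data·x̄)/(τ₀+τ_data), with τ₀=1/σ₀² and τ_data=n/σ².
Here τ₀ = 1/58.4 = 0.017123 and τ_data = 30/67.2 = 0.446429, so τ_n = 0.463552.
Rearranging for μ₀: μ₀ = (μ_n·τ_n − τ_data·x̄)/τ₀ = (57.4063·0.463552 − 0.446429·58.4) / 0.017123 = 0.539352/0.017123 ≈ 31.5.

μ₀ = 31.5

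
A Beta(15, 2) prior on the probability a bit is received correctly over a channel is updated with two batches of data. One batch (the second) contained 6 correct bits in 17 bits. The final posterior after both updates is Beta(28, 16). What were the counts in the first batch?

7 correct bits and 3 errors

Sequential conjugate updates are equivalent to a single update on the pooled data, so total successes = posterior α − prior α and total failures = posterior β − prior β.
Total across both batches: 28−15=13 correct bits, 16−2=14 errors.
Subtract the second batch: 13−6=7 correct bits and 14−11=3 errors.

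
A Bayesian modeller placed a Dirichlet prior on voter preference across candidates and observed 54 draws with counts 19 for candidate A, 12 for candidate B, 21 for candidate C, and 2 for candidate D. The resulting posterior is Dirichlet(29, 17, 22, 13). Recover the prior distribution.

Dirichlet(10, 5, 1, 11)

For a Dirichlet(α) prior with multinomial counts c, the posterior is Dirichlet(α + c) componentwise.
Subtract each count from the matching posterior parameter: 29−19=10, 17−12=5, 22−21=1, 13−2=11.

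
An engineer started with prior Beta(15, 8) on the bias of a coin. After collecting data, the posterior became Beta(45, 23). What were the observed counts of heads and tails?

A Beta(a, b) prior with s successes and f failures in binomial data gives a Beta(a+s, b+f) posterior.
So s = 45 − 15 = 30 and f = 23 − 8 = 15.

30 heads and 15 tails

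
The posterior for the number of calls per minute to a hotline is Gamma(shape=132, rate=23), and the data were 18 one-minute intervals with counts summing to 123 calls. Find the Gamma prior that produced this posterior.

Gamma(shape=9, rate=5)

Gamma–Poisson conjugacy: posterior shape = α + Σxᵢ, posterior rate = β + n.
So α = 132 − 123 = 9 and β = 23 − 18 = 5.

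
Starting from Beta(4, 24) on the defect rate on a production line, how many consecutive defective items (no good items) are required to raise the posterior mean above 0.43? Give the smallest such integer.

After k defective items and 0 good items the posterior is Beta(4+k, 24), with mean (4+k)/(4+24+k).
Set (4+k)/(28+k) > 0.43 and solve: k > (0.43·28 − 4)/(1 − 0.43) = 14.105.
The smallest integer exceeding 14.105 is 15, and checking k=15: (19)/(43) = 0.4419 > 0.43.

k = 15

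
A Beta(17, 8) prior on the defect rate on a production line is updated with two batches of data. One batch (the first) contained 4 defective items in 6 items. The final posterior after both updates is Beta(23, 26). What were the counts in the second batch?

2 defective items and 16 good items

Sequential conjugate updates are equivalent to a single update on the pooled data, so total successes = posterior α − prior α and total failures = posterior β − prior β.
Total across both batches: 23−17=6 defective items, 26−8=18 good items.
Subtract the first batch: 6−4=2 defective items and 18−2=16 good items.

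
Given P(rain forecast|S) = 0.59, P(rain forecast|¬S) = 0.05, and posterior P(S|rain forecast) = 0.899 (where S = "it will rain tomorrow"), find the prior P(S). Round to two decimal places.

P(S) = 0.43

Bayes' rule in odds form gives O(S|E) = O(S)·[P(E|S)/P(E|¬S)], hence O(S) = O(S|E)/LR.
Posterior odds = 0.899/(1−0.899) = 8.9010. LR = 0.59/0.05 = 11.8000.
Prior odds = 8.9010/11.8000 = 0.7543, so P(S) = 0.7543/(1+0.7543) ≈ 0.43.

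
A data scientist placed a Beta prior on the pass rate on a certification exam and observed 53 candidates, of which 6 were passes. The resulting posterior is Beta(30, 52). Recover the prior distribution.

Beta(24, 5)

Beta is conjugate to the binomial likelihood: posterior = Beta(α+s, β+f).
Subtract the data counts: 30−6=24, 52−47=5.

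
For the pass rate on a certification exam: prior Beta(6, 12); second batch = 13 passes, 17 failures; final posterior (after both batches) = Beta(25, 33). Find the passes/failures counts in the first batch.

Sequential conjugate updates are equivalent to a single update on the pooled data, so total successes = posterior α − prior α and total failures = posterior β − prior β.
Total across both batches: 25−6=19 passes, 33−12=21 failures.
Subtract the second batch: 19−13=6 passes and 21−17=4 failures.

6 passes and 4 failures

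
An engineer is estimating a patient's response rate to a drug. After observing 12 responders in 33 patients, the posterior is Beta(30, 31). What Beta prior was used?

Under Beta–binomial conjugacy the posterior parameters are (α+s, β+f).
So α = 30 − 12 = 18 and β = 31 − 21 = 10.

Beta(18, 10)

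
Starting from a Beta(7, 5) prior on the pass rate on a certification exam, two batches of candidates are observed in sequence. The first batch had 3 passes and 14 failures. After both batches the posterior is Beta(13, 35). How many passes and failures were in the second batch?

Because Beta–binomial updating is additive in the counts, the combined data contributed (α_post−α_prior, β_post−β_prior) successes and failures.
Total across both batches: 13−7=6 passes, 35−5=30 failures.
Subtract the first batch: 6−3=3 passes and 30−14=16 failures.

3 passes and 16 failures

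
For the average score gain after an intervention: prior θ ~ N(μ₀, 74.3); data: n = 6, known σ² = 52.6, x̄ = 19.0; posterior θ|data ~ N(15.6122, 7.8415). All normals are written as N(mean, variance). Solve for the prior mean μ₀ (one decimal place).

μ₀ = -13.1

The posterior mean is a precision-weighted average: μ_n = (τ₀μ₀ + τ_data·x̄)/(τ₀+τ_data), with τ₀=1/σ₀² and τ_data=n/σ².
Here τ₀ = 1/74.3 = 0.013459 and τ_data = 6/52.6 = 0.114068, so τ_n = 0.127527.
Rearranging for μ₀: μ₀ = (μ_n·τ_n − τ_data·x̄)/τ₀ = (15.6122·0.127527 − 0.114068·19.0) / 0.013459 = -0.176315/0.013459 ≈ -13.1.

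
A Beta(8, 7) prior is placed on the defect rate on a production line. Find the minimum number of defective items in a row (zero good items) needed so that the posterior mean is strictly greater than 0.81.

k = 22

After k defective items and 0 good items the posterior is Beta(8+k, 7), with mean (8+k)/(8+7+k).
Set (8+k)/(15+k) > 0.81 and solve: k > (0.81·15 − 8)/(1 − 0.81) = 21.842.
The smallest integer exceeding 21.842 is 22.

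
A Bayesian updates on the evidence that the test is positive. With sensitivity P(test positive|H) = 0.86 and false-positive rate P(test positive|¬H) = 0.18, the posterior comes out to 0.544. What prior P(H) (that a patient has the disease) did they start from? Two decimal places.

Bayes' rule in odds form gives O(H|E) = O(H)·[P(E|H)/P(E|¬H)], hence O(H) = O(H|E)/LR.
Posterior odds = 0.544/(1−0.544) = 1.1930. LR = 0.86/0.18 = 4.7778.
Prior odds = 1.1930/4.7778 = 0.2497, so P(H) = 0.2497/(1+0.2497) ≈ 0.20.

P(H) = 0.20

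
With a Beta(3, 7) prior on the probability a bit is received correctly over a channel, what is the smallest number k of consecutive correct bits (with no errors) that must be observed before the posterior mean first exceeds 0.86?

After k correct bits and 0 errors the posterior is Beta(3+k, 7), with mean (3+k)/(3+7+k).
Set (3+k)/(10+k) > 0.86 and solve: k > (0.86·10 − 3)/(1 − 0.86) = 40.000.
The smallest integer exceeding 40.000 is 41, and checking k=41: (44)/(51) = 0.8627 > 0.86.

k = 41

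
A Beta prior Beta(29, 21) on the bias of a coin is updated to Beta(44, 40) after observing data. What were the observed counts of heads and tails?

15 heads and 19 tails

Beta is conjugate to the binomial likelihood: posterior = Beta(α+s, β+f).
So s = 44 − 29 = 15 and f = 40 − 21 = 19.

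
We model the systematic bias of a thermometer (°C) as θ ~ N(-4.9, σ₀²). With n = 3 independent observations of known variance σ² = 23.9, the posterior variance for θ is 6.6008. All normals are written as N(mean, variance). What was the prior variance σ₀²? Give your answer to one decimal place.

σ₀² = 38.5

Posterior precision equals prior precision plus data precision: 1/σ_n² = 1/σ₀² + n/σ².
So 1/σ₀² = 1/6.6008 − 3/23.9 = 0.151497 − 0.125523 = 0.025974.
Hence σ₀² = 1/0.025974 ≈ 38.5.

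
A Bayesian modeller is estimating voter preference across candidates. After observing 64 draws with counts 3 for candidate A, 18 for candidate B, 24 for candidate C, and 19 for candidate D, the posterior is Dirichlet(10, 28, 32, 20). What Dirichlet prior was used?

For a Dirichlet(α) prior with multinomial counts c, the posterior is Dirichlet(α + c) componentwise.
Subtract each count from the matching posterior parameter: 10−3=7, 28−18=10, 32−24=8, 20−19=1.

Dirichlet(7, 10, 8, 1)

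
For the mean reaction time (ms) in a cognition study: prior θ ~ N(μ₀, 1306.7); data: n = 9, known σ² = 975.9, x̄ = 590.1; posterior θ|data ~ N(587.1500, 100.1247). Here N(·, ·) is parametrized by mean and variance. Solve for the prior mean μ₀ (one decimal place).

μ₀ = 551.6

With known observation variance, the Normal–Normal posterior has precision τ_n = τ₀ + n/σ² and mean μ_n = (τ₀μ₀ + (n/σ²)x̄)/τ_n.
Here τ₀ = 1/1306.7 = 0.000765 and τ_data = 9/975.9 = 0.009222, so τ_n = 0.009987.
Rearranging for μ₀: μ₀ = (μ_n·τ_n − τ_data·x̄)/τ₀ = (587.1500·0.009987 − 0.009222·590.1) / 0.000765 = 0.421965/0.000765 ≈ 551.6.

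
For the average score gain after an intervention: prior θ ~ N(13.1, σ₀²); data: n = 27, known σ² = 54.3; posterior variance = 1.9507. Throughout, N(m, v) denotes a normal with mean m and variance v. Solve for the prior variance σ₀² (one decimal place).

σ₀² = 64.9

Posterior precision equals prior precision plus data precision: 1/σ_n² = 1/σ₀² + n/σ².
So 1/σ₀² = 1/1.9507 − 27/54.3 = 0.512636 − 0.497238 = 0.015398.
Hence σ₀² = 1/0.015398 ≈ 64.9.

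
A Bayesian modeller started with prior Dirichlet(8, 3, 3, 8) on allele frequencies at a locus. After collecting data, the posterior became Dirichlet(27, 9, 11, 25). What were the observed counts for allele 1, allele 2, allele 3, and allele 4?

counts (19, 6, 8, 17)

For a Dirichlet(α) prior with multinomial counts c, the posterior is Dirichlet(α + c) componentwise.
Counts are posterior − prior componentwise: 27−8=19, 9−3=6, 11−3=8, 25−8=17.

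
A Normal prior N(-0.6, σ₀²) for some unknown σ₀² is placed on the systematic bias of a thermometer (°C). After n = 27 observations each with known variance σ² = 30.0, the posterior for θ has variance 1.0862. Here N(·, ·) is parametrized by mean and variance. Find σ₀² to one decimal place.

σ₀² = 48.4

Posterior precision equals prior precision plus data precision: 1/σ_n² = 1/σ₀² + n/σ².
So 1/σ₀² = 1/1.0862 − 27/30.0 = 0.920641 − 0.900000 = 0.020641.
Hence σ₀² = 1/0.020641 ≈ 48.4.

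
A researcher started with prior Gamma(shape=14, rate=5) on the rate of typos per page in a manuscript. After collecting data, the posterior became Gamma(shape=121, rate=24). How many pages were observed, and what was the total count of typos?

n = 19 pages with total 107 typos

Gamma–Poisson conjugacy: posterior shape = α + Σxᵢ, posterior rate = β + n.
Matching: Σxᵢ = 121 − 14 = 107 and n = 24 − 5 = 19.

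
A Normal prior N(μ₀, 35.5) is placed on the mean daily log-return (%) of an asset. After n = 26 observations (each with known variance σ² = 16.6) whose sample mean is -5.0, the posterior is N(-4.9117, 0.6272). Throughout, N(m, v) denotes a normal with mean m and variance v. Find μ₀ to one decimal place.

μ₀ = 0.0

With known observation variance, the Normal–Normal posterior has precision τ_n = τ₀ + n/σ² and mean μ_n = (τ₀μ₀ + (n/σ²)x̄)/τ_n.
Here τ₀ = 1/35.5 = 0.028169 and τ_data = 26/16.6 = 1.566265, so τ_n = 1.594434.
Rearranging for μ₀: μ₀ = (μ_n·τ_n − τ_data·x̄)/τ₀ = (-4.9117·1.594434 − 1.566265·-5.0) / 0.028169 = -0.000056/0.028169 ≈ 0.0.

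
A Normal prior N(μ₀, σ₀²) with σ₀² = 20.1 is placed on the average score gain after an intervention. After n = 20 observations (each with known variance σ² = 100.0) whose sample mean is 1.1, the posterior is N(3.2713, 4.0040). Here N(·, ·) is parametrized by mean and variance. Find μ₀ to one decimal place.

μ₀ = 12.0

The posterior mean is a precision-weighted average: μ_n = (τ₀μ₀ + τ_data·x̄)/(τ₀+τ_data), with τ₀=1/σ₀² and τ_data=n/σ².
Here τ₀ = 1/20.1 = 0.049751 and τ_data = 20/100.0 = 0.200000, so τ_n = 0.249751.
Rearranging for μ₀: μ₀ = (μ_n·τ_n − τ_data·x̄)/τ₀ = (3.2713·0.249751 − 0.200000·1.1) / 0.049751 = 0.597010/0.049751 ≈ 12.0.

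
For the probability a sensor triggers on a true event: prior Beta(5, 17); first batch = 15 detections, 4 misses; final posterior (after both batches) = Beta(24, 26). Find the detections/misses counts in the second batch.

4 detections and 5 misses

Because Beta–binomial updating is additive in the counts, the combined data contributed (α_post−α_prior, β_post−β_prior) successes and failures.
Total across both batches: 24−5=19 detections, 26−17=9 misses.
Subtract the first batch: 19−15=4 detections and 9−4=5 misses.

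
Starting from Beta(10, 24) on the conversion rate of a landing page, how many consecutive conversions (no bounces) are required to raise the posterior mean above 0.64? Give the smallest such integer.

k = 33

After k conversions and 0 bounces the posterior is Beta(10+k, 24), with mean (10+k)/(10+24+k).
Set (10+k)/(34+k) > 0.64 and solve: k > (0.64·34 − 10)/(1 − 0.64) = 32.667.
The smallest integer exceeding 32.667 is 33, and checking k=33: (43)/(67) = 0.6418 > 0.64.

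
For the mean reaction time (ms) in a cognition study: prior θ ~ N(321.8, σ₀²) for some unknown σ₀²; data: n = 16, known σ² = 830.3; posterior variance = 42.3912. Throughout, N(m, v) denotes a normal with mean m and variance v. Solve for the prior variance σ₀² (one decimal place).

Posterior precision equals prior precision plus data precision: 1/σ_n² = 1/σ₀² + n/σ².
So 1/σ₀² = 1/42.3912 − 16/830.3 = 0.023590 − 0.019270 = 0.004320.
Hence σ₀² = 1/0.004320 ≈ 231.5.

σ₀² = 231.5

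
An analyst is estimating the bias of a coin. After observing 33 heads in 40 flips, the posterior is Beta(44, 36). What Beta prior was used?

Beta is conjugate to the binomial likelihood: posterior = Beta(α+s, β+f).
Subtract the data counts: 44−33=11, 36−7=29.

Beta(11, 29)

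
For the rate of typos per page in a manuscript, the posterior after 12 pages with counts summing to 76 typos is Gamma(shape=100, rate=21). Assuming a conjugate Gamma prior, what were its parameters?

A Gamma(α, β) prior (rate parametrization) on a Poisson rate with n observations summing to S gives posterior Gamma(α+S, β+n).
So α = 100 − 76 = 24 and β = 21 − 12 = 9.

Gamma(shape=24, rate=9)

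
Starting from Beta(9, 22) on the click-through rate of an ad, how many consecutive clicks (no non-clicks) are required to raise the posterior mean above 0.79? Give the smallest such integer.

After k clicks and 0 non-clicks the posterior is Beta(9+k, 22), with mean (9+k)/(9+22+k).
Set (9+k)/(31+k) > 0.79 and solve: k > (0.79·31 − 9)/(1 − 0.79) = 73.762.
The smallest integer exceeding 73.762 is 74.

k = 74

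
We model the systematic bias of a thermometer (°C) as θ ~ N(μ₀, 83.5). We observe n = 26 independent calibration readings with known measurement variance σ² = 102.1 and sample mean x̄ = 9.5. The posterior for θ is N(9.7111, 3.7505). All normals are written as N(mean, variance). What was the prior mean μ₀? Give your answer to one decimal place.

μ₀ = 14.2

With known observation variance, the Normal–Normal posterior has precision τ_n = τ₀ + n/σ² and mean μ_n = (τ₀μ₀ + (n/σ²)x̄)/τ_n.
Here τ₀ = 1/83.5 = 0.011976 and τ_data = 26/102.1 = 0.254652, so τ_n = 0.266628.
Rearranging for μ₀: μ₀ = (μ_n·τ_n − τ_data·x̄)/τ₀ = (9.7111·0.266628 − 0.254652·9.5) / 0.011976 = 0.170057/0.011976 ≈ 14.2.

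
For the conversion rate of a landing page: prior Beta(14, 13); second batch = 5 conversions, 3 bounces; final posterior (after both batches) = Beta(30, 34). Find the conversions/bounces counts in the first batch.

Sequential conjugate updates are equivalent to a single update on the pooled data, so total successes = posterior α − prior α and total failures = posterior β − prior β.
Total across both batches: 30−14=16 conversions, 34−13=21 bounces.
Subtract the second batch: 16−5=11 conversions and 21−3=18 bounces.

11 conversions and 18 bounces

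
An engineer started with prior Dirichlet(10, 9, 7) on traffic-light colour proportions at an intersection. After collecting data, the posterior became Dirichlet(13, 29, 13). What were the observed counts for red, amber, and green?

For a Dirichlet(α) prior with multinomial counts c, the posterior is Dirichlet(α + c) componentwise.
Counts are posterior − prior componentwise: 13−10=3, 29−9=20, 13−7=6.

counts (3, 20, 6)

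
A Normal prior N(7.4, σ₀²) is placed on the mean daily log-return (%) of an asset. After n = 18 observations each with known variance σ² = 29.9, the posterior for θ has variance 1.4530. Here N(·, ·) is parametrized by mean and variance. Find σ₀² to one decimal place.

Posterior precision equals prior precision plus data precision: 1/σ_n² = 1/σ₀² + n/σ².
So 1/σ₀² = 1/1.4530 − 18/29.9 = 0.688231 − 0.602007 = 0.086224.
Hence σ₀² = 1/0.086224 ≈ 11.6.

σ₀² = 11.6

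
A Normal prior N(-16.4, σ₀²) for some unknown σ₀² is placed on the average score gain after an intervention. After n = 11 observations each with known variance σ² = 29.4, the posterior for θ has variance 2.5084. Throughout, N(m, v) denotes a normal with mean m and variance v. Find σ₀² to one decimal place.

Posterior precision equals prior precision plus data precision: 1/σ_n² = 1/σ₀² + n/σ².
So 1/σ₀² = 1/2.5084 − 11/29.4 = 0.398661 − 0.374150 = 0.024511.
Hence σ₀² = 1/0.024511 ≈ 40.8.

σ₀² = 40.8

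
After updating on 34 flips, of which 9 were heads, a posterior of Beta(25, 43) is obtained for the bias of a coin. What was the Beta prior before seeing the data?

Beta(16, 18)

Beta is conjugate to the binomial likelihood: posterior = Beta(α+s, β+f).
Subtract the data counts: 25−9=16, 43−25=18.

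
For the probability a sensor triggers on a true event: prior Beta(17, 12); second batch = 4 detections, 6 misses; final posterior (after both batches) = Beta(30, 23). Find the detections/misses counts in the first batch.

9 detections and 5 misses

Sequential conjugate updates are equivalent to a single update on the pooled data, so total successes = posterior α − prior α and total failures = posterior β − prior β.
Total across both batches: 30−17=13 detections, 23−12=11 misses.
Subtract the second batch: 13−4=9 detections and 11−6=5 misses.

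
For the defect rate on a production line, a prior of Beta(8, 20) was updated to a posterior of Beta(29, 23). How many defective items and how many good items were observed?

21 defective items and 3 good items

A Beta(α, β) prior with s successes and f failures in binomial data gives a Beta(α+s, β+f) posterior.
Match parameters: s=29−8=21, f=23−20=3.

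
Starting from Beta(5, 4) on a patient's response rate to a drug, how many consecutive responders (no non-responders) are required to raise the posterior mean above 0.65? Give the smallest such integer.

k = 3

After k responders and 0 non-responders the posterior is Beta(5+k, 4), with mean (5+k)/(5+4+k).
Set (5+k)/(9+k) > 0.65 and solve: k > (0.65·9 − 5)/(1 − 0.65) = 2.429.
The smallest integer exceeding 2.429 is 3, and checking k=3: (8)/(12) = 0.6667 > 0.65.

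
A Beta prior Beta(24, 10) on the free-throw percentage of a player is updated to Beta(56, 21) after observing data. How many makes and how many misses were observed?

32 makes and 11 misses

A Beta(a, b) prior with s successes and f failures in binomial data gives a Beta(a+s, b+f) posterior.
Match parameters: s=56−24=32, f=21−10=11.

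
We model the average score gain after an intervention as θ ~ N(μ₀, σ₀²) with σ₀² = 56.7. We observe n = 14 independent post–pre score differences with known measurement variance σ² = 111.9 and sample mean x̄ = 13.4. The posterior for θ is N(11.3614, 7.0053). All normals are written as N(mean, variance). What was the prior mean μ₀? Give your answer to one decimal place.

The posterior mean is a precision-weighted average: μ_n = (τ₀μ₀ + τ_data·x̄)/(τ₀+τ_data), with τ₀=1/σ₀² and τ_data=n/σ².
Here τ₀ = 1/56.7 = 0.017637 and τ_data = 14/111.9 = 0.125112, so τ_n = 0.142749.
Rearranging for μ₀: μ₀ = (μ_n·τ_n − τ_data·x̄)/τ₀ = (11.3614·0.142749 − 0.125112·13.4) / 0.017637 = -0.054672/0.017637 ≈ -3.1.

μ₀ = -3.1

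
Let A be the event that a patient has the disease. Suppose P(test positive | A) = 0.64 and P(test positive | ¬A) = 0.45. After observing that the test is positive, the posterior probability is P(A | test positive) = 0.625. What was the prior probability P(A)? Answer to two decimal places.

P(A) = 0.54

Bayes' rule in odds form gives O(A|E) = O(A)·[P(E|A)/P(E|¬A)], hence O(A) = O(A|E)/LR.
Posterior odds = 0.625/(1−0.625) = 1.6667. LR = 0.64/0.45 = 1.4222.
Prior odds = 1.6667/1.4222 = 1.1719, so P(A) = 1.1719/(1+1.1719) ≈ 0.54.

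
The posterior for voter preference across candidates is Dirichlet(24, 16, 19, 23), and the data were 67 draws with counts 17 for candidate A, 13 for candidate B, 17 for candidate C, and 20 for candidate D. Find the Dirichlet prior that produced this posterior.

Dirichlet(7, 3, 2, 3)

For a Dirichlet(α) prior with multinomial counts c, the posterior is Dirichlet(α + c) componentwise.
Subtract each count from the matching posterior parameter: 24−17=7, 16−13=3, 19−17=2, 23−20=3.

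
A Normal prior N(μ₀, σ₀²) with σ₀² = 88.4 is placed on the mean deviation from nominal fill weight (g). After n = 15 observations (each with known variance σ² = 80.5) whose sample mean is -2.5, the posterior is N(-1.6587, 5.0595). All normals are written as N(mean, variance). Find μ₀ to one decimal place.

The posterior mean is a precision-weighted average: μ_n = (τ₀μ₀ + τ_data·x̄)/(τ₀+τ_data), with τ₀=1/σ₀² and τ_data=n/σ².
Here τ₀ = 1/88.4 = 0.011312 and τ_data = 15/80.5 = 0.186335, so τ_n = 0.197647.
Rearranging for μ₀: μ₀ = (μ_n·τ_n − τ_data·x̄)/τ₀ = (-1.6587·0.197647 − 0.186335·-2.5) / 0.011312 = 0.138000/0.011312 ≈ 12.2.

μ₀ = 12.2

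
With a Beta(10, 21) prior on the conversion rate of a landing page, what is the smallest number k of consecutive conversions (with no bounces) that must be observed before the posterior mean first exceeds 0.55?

After k conversions and 0 bounces the posterior is Beta(10+k, 21), with mean (10+k)/(10+21+k).
Set (10+k)/(31+k) > 0.55 and solve: k > (0.55·31 − 10)/(1 − 0.55) = 15.667.
The smallest integer exceeding 15.667 is 16, and checking k=16: (26)/(47) = 0.5532 > 0.55.

k = 16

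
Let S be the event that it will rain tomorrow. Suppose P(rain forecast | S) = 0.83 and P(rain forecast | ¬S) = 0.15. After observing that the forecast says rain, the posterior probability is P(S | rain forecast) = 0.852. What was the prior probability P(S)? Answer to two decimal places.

P(S) = 0.51

Bayes' rule in odds form gives O(S|E) = O(S)·[P(E|S)/P(E|¬S)], hence O(S) = O(S|E)/LR.
Posterior odds = 0.852/(1−0.852) = 5.7568. LR = 0.83/0.15 = 5.5333.
Prior odds = 5.7568/5.5333 = 1.0404, so P(S) = 1.0404/(1+1.0404) ≈ 0.51.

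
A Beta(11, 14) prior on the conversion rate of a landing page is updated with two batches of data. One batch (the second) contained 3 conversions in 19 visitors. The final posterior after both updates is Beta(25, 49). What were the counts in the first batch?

Sequential conjugate updates are equivalent to a single update on the pooled data, so total successes = posterior α − prior α and total failures = posterior β − prior β.
Total across both batches: 25−11=14 conversions, 49−14=35 bounces.
Subtract the second batch: 14−3=11 conversions and 35−16=19 bounces.

11 conversions and 19 bounces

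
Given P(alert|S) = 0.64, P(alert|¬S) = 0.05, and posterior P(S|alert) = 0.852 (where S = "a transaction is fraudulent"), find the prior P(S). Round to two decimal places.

In odds form, posterior odds = prior odds × likelihood ratio, so prior odds = posterior odds ÷ LR.
Posterior odds = 0.852/(1−0.852) = 5.7568. LR = 0.64/0.05 = 12.8000.
Prior odds = 5.7568/12.8000 = 0.4497, so P(S) = 0.4497/(1+0.4497) ≈ 0.31.

P(S) = 0.31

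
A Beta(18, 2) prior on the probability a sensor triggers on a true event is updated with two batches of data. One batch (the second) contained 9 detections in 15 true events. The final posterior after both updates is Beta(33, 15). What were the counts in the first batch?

6 detections and 7 misses

Sequential conjugate updates are equivalent to a single update on the pooled data, so total successes = posterior α − prior α and total failures = posterior β − prior β.
Total across both batches: 33−18=15 detections, 15−2=13 misses.
Subtract the second batch: 15−9=6 detections and 13−6=7 misses.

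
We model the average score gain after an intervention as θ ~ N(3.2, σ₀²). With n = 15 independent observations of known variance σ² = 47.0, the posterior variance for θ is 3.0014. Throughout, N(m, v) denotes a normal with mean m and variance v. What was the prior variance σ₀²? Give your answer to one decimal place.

σ₀² = 71.3

Posterior precision equals prior precision plus data precision: 1/σ_n² = 1/σ₀² + n/σ².
So 1/σ₀² = 1/3.0014 − 15/47.0 = 0.333178 − 0.319149 = 0.014029.
Hence σ₀² = 1/0.014029 ≈ 71.3.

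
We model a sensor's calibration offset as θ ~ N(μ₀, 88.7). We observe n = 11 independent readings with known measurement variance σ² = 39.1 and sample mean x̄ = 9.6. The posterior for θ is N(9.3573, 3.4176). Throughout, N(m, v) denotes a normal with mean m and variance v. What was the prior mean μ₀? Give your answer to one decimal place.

With known observation variance, the Normal–Normal posterior has precision τ_n = τ₀ + n/σ² and mean μ_n = (τ₀μ₀ + (n/σ²)x̄)/τ_n.
Here τ₀ = 1/88.7 = 0.011274 and τ_data = 11/39.1 = 0.281330, so τ_n = 0.292604.
Rearranging for μ₀: μ₀ = (μ_n·τ_n − τ_data·x̄)/τ₀ = (9.3573·0.292604 − 0.281330·9.6) / 0.011274 = 0.037215/0.011274 ≈ 3.3.

μ₀ = 3.3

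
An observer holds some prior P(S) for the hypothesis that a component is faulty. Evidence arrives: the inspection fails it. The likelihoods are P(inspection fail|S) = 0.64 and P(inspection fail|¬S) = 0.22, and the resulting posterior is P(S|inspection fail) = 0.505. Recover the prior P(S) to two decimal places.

P(S) = 0.26

In odds form, posterior odds = prior odds × likelihood ratio, so prior odds = posterior odds ÷ LR.
Posterior odds = 0.505/(1−0.505) = 1.0202. LR = 0.64/0.22 = 2.9091.
Prior odds = 1.0202/2.9091 = 0.3507, so P(S) = 0.3507/(1+0.3507) ≈ 0.26.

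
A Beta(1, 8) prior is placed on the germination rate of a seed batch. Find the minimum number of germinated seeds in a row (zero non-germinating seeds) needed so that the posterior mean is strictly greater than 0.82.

After k germinated seeds and 0 non-germinating seeds the posterior is Beta(1+k, 8), with mean (1+k)/(1+8+k).
Set (1+k)/(9+k) > 0.82 and solve: k > (0.82·9 − 1)/(1 − 0.82) = 35.444.
The smallest integer exceeding 35.444 is 36.

k = 36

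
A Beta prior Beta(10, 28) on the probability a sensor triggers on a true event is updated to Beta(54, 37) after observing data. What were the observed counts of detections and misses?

Under Beta–binomial conjugacy the posterior parameters are (a+s, b+f).
Match parameters: s=54−10=44, f=37−28=9.

44 detections and 9 misses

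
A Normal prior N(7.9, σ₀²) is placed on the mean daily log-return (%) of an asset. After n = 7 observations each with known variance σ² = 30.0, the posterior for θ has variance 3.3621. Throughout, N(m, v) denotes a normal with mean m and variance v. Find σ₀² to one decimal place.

For the Normal–Normal model with known σ², precisions add: τ_n = τ₀ + n/σ².
So 1/σ₀² = 1/3.3621 − 7/30.0 = 0.297433 − 0.233333 = 0.064100.
Hence σ₀² = 1/0.064100 ≈ 15.6.

σ₀² = 15.6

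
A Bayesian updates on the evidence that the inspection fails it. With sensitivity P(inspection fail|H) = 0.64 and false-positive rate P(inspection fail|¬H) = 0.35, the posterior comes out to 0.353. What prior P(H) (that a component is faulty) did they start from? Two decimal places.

Bayes' rule in odds form gives O(H|E) = O(H)·[P(E|H)/P(E|¬H)], hence O(H) = O(H|E)/LR.
Posterior odds = 0.353/(1−0.353) = 0.5456. LR = 0.64/0.35 = 1.8286.
Prior odds = 0.5456/1.8286 = 0.2984, so P(H) = 0.2984/(1+0.2984) ≈ 0.23.

P(H) = 0.23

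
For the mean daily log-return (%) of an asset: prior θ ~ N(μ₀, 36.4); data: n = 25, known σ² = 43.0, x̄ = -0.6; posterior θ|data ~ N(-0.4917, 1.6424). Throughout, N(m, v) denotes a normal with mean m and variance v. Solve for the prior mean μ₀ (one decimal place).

μ₀ = 1.8

The posterior mean is a precision-weighted average: μ_n = (τ₀μ₀ + τ_data·x̄)/(τ₀+τ_data), with τ₀=1/σ₀² and τ_data=n/σ².
Here τ₀ = 1/36.4 = 0.027473 and τ_data = 25/43.0 = 0.581395, so τ_n = 0.608868.
Rearranging for μ₀: μ₀ = (μ_n·τ_n − τ_data·x̄)/τ₀ = (-0.4917·0.608868 − 0.581395·-0.6) / 0.027473 = 0.049457/0.027473 ≈ 1.8.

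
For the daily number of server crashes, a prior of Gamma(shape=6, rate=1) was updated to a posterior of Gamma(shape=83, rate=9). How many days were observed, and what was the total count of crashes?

n = 8 days with total 77 crashes

Gamma–Poisson conjugacy: posterior shape = α + Σxᵢ, posterior rate = β + n.
Matching: Σxᵢ = 83 − 6 = 77 and n = 9 − 1 = 8.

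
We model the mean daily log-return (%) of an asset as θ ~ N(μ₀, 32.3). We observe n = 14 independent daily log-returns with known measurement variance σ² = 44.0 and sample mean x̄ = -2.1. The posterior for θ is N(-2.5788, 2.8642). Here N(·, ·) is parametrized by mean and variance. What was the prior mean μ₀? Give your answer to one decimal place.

μ₀ = -7.5

With known observation variance, the Normal–Normal posterior has precision τ_n = τ₀ + n/σ² and mean μ_n = (τ₀μ₀ + (n/σ²)x̄)/τ_n.
Here τ₀ = 1/32.3 = 0.030960 and τ_data = 14/44.0 = 0.318182, so τ_n = 0.349142.
Rearranging for μ₀: μ₀ = (μ_n·τ_n − τ_data·x̄)/τ₀ = (-2.5788·0.349142 − 0.318182·-2.1) / 0.030960 = -0.232185/0.030960 ≈ -7.5.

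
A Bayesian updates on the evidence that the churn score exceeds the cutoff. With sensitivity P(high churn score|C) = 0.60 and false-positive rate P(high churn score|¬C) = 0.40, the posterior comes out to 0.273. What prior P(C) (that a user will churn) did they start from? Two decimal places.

P(C) = 0.20

In odds form, posterior odds = prior odds × likelihood ratio, so prior odds = posterior odds ÷ LR.
Posterior odds = 0.273/(1−0.273) = 0.3755. LR = 0.60/0.40 = 1.5000.
Prior odds = 0.3755/1.5000 = 0.2503, so P(C) = 0.2503/(1+0.2503) ≈ 0.20.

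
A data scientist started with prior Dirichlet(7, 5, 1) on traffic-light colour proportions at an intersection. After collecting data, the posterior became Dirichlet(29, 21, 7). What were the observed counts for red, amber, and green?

For a Dirichlet(α) prior with multinomial counts c, the posterior is Dirichlet(α + c) componentwise.
Counts are posterior − prior componentwise: 29−7=22, 21−5=16, 7−1=6.

counts (22, 16, 6)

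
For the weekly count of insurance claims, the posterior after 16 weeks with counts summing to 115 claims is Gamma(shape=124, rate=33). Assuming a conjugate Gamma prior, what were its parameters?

Gamma(shape=9, rate=17)

Gamma–Poisson conjugacy: posterior shape = α + Σxᵢ, posterior rate = β + n.
So α = 124 − 115 = 9 and β = 33 − 16 = 17.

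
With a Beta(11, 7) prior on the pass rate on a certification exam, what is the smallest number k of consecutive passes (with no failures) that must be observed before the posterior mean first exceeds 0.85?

After k passes and 0 failures the posterior is Beta(11+k, 7), with mean (11+k)/(11+7+k).
Set (11+k)/(18+k) > 0.85 and solve: k > (0.85·18 − 11)/(1 − 0.85) = 28.667.
The smallest integer exceeding 28.667 is 29.

k = 29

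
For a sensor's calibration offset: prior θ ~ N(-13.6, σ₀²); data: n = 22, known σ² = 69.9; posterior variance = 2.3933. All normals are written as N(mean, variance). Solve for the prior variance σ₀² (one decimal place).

σ₀² = 9.7

For the Normal–Normal model with known σ², precisions add: τ_n = τ₀ + n/σ².
So 1/σ₀² = 1/2.3933 − 22/69.9 = 0.417833 − 0.314735 = 0.103098.
Hence σ₀² = 1/0.103098 ≈ 9.7.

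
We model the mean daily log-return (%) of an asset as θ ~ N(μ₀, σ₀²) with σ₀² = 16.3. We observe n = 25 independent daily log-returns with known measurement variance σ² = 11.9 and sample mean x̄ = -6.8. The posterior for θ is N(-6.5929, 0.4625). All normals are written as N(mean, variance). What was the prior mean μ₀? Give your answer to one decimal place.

μ₀ = 0.5

The posterior mean is a precision-weighted average: μ_n = (τ₀μ₀ + τ_data·x̄)/(τ₀+τ_data), with τ₀=1/σ₀² and τ_data=n/σ².
Here τ₀ = 1/16.3 = 0.061350 and τ_data = 25/11.9 = 2.100840, so τ_n = 2.162190.
Rearranging for μ₀: μ₀ = (μ_n·τ_n − τ_data·x̄)/τ₀ = (-6.5929·2.162190 − 2.100840·-6.8) / 0.061350 = 0.030610/0.061350 ≈ 0.5.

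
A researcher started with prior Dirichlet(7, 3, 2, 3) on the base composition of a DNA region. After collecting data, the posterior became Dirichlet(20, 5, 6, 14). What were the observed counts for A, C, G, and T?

For a Dirichlet(α) prior with multinomial counts c, the posterior is Dirichlet(α + c) componentwise.
Counts are posterior − prior componentwise: 20−7=13, 5−3=2, 6−2=4, 14−3=11.

counts (13, 2, 4, 11)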